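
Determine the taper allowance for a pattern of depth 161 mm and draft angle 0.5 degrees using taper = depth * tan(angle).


Formula: taper = depth * tan(draft_angle)
tan(0.5 deg) = 0.0087269
taper = 161 mm * 0.0087269 = 1.4050 mm

1.4050 mm


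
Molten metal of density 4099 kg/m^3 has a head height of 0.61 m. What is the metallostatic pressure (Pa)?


Formula: P = rho * g * h
rho * g = 4099 * 9.81 = 40211.19 N/m^3
P = 40211.19 * 0.61 = 24528.8259 Pa


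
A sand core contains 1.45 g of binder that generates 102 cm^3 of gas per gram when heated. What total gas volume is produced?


Formula: V_gas = W_binder * gas_evolution_rate
V = 1.45 g * 102 cm^3/g = 147.9000 cm^3


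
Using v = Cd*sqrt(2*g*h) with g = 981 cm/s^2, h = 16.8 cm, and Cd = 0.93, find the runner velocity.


Formula: v = Cd * sqrt(2 * g * h)  (Torricelli with discharge coefficient)
2*g*h = 2 * 981 * 16.8 = 32961.6 cm^2/s^2
sqrt(32961.6) = 181.55330 cm/s
v = 0.93 * 181.55330 = 168.8446 cm/s

Answer: 168.8446 cm/s


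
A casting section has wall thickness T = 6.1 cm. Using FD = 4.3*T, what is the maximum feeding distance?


Formula: FD = 4.3 * T  (riser feeding-distance rule)
FD = 4.3 * 6.1 cm = 26.2300 cm

26.2300 cm


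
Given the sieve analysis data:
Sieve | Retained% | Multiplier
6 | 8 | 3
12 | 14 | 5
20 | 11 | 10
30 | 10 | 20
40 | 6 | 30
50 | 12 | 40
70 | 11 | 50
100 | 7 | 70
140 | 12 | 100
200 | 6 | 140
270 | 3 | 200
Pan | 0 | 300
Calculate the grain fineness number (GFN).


Formula: GFN = sum(pct * multiplier) / sum(pct)
sum(pct * multiplier) = 4744
sum(pct) = 100
GFN = 4744 / 100 = 47.44


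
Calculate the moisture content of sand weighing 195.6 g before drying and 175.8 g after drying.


Formula: MC = (W_wet - W_dry) / W_wet * 100
Water mass = 195.6 - 175.8 = 19.8 g
MC = 19.8 / 195.6 * 100 = 10.1227%

10.1227%


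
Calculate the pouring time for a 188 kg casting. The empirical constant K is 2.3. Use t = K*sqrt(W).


Formula: t = K * sqrt(W)
sqrt(W) = sqrt(188) = 13.71131
t = 2.3 * 13.71131 = 31.5360 s

Answer: 31.5360 s


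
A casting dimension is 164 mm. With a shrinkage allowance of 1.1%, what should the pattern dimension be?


Formula: L_pattern = L_casting * (1 + shrinkage_rate/100)
Shrinkage factor = 1 + 1.1/100 = 1.011
L_pattern = 164 mm * 1.011 = 165.8040 mm

165.8040 mm


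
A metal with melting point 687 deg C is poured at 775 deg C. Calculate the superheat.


Formula: Superheat = T_pour - T_melt
Superheat = 775 - 687 = 88 deg C

Final answer: 88 deg C


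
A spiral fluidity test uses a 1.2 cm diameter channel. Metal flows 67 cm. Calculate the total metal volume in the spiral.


Formula: V = pi * (d/2)^2 * L  (cylinder volume)
Radius = 1.2/2 = 0.6 cm
V = pi * 0.6^2 * 67 = 75.7752 cm^3

Answer: 75.7752 cm^3


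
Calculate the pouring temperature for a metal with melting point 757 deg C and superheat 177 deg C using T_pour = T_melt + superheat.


Formula: T_pour = T_melt + Superheat
T_pour = 757 + 177 = 934 deg C

Answer: 934 deg C


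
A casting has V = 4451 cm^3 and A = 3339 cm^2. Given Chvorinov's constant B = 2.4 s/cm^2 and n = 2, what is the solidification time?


Formula: t_s = B * (V/A)^n  (Chvorinov's rule, n=2)
Modulus M = V/A = 4451/3339 = 1.333034 cm
M^2 = 1.333034^2 = 1.776980 cm^2
t_s = 2.4 * 1.776980 = 4.2648 s

Final answer: 4.2648 s


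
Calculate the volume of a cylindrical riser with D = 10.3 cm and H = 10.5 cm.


Formula: V = pi * (D/2)^2 * H  (cylinder volume)
Radius = D/2 = 10.3/2 = 5.15 cm
V = pi * 5.15^2 * 10.5 = 874.8904 cm^3

Final answer: 874.8904 cm^3


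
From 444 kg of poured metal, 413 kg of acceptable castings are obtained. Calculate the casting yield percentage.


Formula: Casting Yield = (W_good / W_total) * 100
Yield = (413 kg / 444 kg) * 100 = 93.0180%

93.0180%


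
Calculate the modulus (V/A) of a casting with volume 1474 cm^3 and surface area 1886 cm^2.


Formula: Casting Modulus M = V / A
M = 1474 cm^3 / 1886 cm^2 = 0.7815 cm

0.7815 cm


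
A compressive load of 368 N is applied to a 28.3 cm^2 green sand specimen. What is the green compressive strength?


Formula: Compressive Strength = Force / Area
Strength = 368 N / 28.3 cm^2 = 13.0035 N/cm^2

Final answer: 13.0035 N/cm^2


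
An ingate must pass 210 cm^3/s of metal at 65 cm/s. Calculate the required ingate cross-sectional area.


Formula: A_ingate = Q / v  (continuity equation)
A = 210 cm^3/s / 65 cm/s = 3.2308 cm^2


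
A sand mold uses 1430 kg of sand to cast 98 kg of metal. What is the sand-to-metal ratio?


Formula: Sand-to-Metal Ratio = W_sand / W_metal
Ratio = 1430 kg / 98 kg = 14.5918


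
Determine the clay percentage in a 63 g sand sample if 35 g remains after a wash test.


Formula: Clay% = (W_total - W_washed) / W_total * 100
Clay mass = 63 - 35 = 28 g
Clay% = 28 / 63 * 100 = 44.4444%

Answer: 44.4444%


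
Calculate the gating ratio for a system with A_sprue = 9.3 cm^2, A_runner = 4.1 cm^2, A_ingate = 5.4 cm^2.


Sprue:Runner:Ingate = 1 : 4.1/9.3 : 5.4/9.3 = 1:0.44:0.58

1:0.44:0.58


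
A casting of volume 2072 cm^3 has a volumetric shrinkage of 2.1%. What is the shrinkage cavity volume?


Formula: V_shrink = V_casting * shrinkage_pct / 100
V_shrink = 2072 cm^3 * 2.1 / 100 = 43.5120 cm^3

43.5120 cm^3


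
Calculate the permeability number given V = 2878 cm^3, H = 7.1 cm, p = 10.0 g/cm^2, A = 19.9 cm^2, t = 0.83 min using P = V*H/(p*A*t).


Formula: Permeability Number P = (V * H) / (p * A * t)
Numerator: V * H = 2878 * 7.1 = 20433.8
Denominator: p * A * t = 10.0 * 19.9 * 0.83 = 165.17
P = 20433.8 / 165.17 = 123.7137

Final answer: 123.7137


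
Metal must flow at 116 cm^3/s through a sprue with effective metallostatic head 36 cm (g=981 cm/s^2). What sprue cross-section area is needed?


Formula: v = sqrt(2*g*h), A = Q/v
Velocity: v = sqrt(2 * 981 * 36) = sqrt(70632) = 265.7668 cm/s
Sprue area: A = Q / v = 116 / 265.7668 = 0.4365 cm^2

Answer: 0.4365 cm^2


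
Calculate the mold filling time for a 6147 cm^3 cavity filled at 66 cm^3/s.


Formula: t_fill = V_mold / Q_flow
t = 6147 cm^3 / 66 cm^3/s = 93.1364 s

Answer: 93.1364 s


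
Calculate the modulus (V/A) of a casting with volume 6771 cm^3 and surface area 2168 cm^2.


Formula: Casting Modulus M = V / A
M = 6771 cm^3 / 2168 cm^2 = 3.1232 cm

3.1232 cm


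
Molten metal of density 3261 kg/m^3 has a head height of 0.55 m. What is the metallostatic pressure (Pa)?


Formula: P = rho * g * h
rho * g = 3261 * 9.81 = 31990.41 N/m^3
P = 31990.41 * 0.55 = 17594.7255 Pa

Final answer: 17594.7255 Pa


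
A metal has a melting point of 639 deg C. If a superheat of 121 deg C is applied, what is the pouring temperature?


Formula: T_pour = T_melt + Superheat
T_pour = 639 + 121 = 760 deg C


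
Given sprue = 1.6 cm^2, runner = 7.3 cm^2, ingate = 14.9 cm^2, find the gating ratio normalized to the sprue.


Sprue:Runner:Ingate = 1 : 7.3/1.6 : 14.9/1.6 = 1:4.56:9.31

1:4.56:9.31


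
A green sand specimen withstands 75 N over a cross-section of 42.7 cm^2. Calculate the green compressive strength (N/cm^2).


Formula: Compressive Strength = Force / Area
Strength = 75 N / 42.7 cm^2 = 1.7564 N/cm^2

Answer: 1.7564 N/cm^2


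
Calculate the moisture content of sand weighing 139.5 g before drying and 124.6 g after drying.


Formula: MC = (W_wet - W_dry) / W_wet * 100
Water mass = 139.5 - 124.6 = 14.9 g
MC = 14.9 / 139.5 * 100 = 10.6810%

Answer: 10.6810%


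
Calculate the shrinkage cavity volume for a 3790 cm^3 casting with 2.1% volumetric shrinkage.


Formula: V_shrink = V_casting * shrinkage_pct / 100
V_shrink = 3790 cm^3 * 2.1 / 100 = 79.5900 cm^3


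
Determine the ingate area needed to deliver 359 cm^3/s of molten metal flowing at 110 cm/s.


Formula: A_ingate = Q / v  (continuity equation)
A = 359 cm^3/s / 110 cm/s = 3.2636 cm^2

3.2636 cm^2


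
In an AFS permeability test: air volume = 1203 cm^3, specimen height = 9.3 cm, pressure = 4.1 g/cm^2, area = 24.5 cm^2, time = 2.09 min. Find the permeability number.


Formula: Permeability Number P = (V * H) / (p * A * t)
Numerator: V * H = 1203 * 9.3 = 11187.9
Denominator: p * A * t = 4.1 * 24.5 * 2.09 = 209.9405
P = 11187.9 / 209.9405 = 53.2908


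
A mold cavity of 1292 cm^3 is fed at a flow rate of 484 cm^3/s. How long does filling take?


Formula: t_fill = V_mold / Q_flow
t = 1292 cm^3 / 484 cm^3/s = 2.6694 s

2.6694 s


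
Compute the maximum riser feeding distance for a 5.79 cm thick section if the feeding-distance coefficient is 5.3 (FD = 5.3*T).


Formula: FD = 5.3 * T  (riser feeding-distance rule)
FD = 5.3 * 5.79 cm = 30.6870 cm

Answer: 30.6870 cm


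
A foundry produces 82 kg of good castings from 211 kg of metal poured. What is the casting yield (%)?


Formula: Casting Yield = (W_good / W_total) * 100
Yield = (82 kg / 211 kg) * 100 = 38.8626%

38.8626%


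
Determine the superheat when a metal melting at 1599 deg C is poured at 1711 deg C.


Formula: Superheat = T_pour - T_melt
Superheat = 1711 - 1599 = 112 deg C

Final answer: 112 deg C


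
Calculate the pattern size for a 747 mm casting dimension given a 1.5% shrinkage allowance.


Formula: L_pattern = L_casting * (1 + shrinkage_rate/100)
Shrinkage factor = 1 + 1.5/100 = 1.015
L_pattern = 747 mm * 1.015 = 758.2050 mm


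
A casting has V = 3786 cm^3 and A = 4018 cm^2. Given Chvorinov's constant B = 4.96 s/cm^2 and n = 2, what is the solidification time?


Formula: t_s = B * (V/A)^n  (Chvorinov's rule, n=2)
Modulus M = V/A = 3786/4018 = 0.942260 cm
M^2 = 0.942260^2 = 0.887854 cm^2
t_s = 4.96 * 0.887854 = 4.4038 s

Final answer: 4.4038 s


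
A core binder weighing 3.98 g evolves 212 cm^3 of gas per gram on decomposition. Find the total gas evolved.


Formula: V_gas = W_binder * gas_evolution_rate
V = 3.98 g * 212 cm^3/g = 843.7600 cm^3


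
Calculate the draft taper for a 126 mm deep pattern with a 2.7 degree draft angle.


Formula: taper = depth * tan(draft_angle)
tan(2.7 deg) = 0.0471588
taper = 126 mm * 0.0471588 = 5.9420 mm

Final answer: 5.9420 mm


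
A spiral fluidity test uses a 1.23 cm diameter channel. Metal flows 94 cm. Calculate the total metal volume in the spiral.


Formula: V = pi * (d/2)^2 * L  (cylinder volume)
Radius = 1.23/2 = 0.615 cm
V = pi * 0.615^2 * 94 = 111.6935 cm^3


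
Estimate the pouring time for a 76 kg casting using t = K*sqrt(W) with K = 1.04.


Formula: t = K * sqrt(W)
sqrt(W) = sqrt(76) = 8.71780
t = 1.04 * 8.71780 = 9.0665 s


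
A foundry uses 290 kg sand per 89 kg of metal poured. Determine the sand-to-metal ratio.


Formula: Sand-to-Metal Ratio = W_sand / W_metal
Ratio = 290 kg / 89 kg = 3.2584

Answer: 3.2584


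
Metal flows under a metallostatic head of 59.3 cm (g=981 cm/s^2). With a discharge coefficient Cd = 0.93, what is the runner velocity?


Formula: v = Cd * sqrt(2 * g * h)  (Torricelli with discharge coefficient)
2*g*h = 2 * 981 * 59.3 = 116346.6 cm^2/s^2
sqrt(116346.6) = 341.09617 cm/s
v = 0.93 * 341.09617 = 317.2194 cm/s

Answer: 317.2194 cm/s


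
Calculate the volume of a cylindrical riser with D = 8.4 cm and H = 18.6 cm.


Formula: V = pi * (D/2)^2 * H  (cylinder volume)
Radius = D/2 = 8.4/2 = 4.2 cm
V = pi * 4.2^2 * 18.6 = 1030.7691 cm^3

1030.7691 cm^3


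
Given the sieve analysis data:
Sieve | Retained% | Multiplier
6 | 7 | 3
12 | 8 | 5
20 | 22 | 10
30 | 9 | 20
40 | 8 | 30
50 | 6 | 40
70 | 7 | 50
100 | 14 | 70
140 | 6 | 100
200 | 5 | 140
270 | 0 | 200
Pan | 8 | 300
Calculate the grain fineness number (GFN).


Formula: GFN = sum(pct * multiplier) / sum(pct)
sum(pct * multiplier) = 5971
sum(pct) = 100
GFN = 5971 / 100 = 59.71

59.71


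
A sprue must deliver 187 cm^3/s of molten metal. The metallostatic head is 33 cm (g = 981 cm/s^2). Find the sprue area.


Formula: v = sqrt(2*g*h), A = Q/v
Velocity: v = sqrt(2 * 981 * 33) = sqrt(64746) = 254.4524 cm/s
Sprue area: A = Q / v = 187 / 254.4524 = 0.7349 cm^2


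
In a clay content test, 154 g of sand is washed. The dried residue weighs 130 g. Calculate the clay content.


Formula: Clay% = (W_total - W_washed) / W_total * 100
Clay mass = 154 - 130 = 24 g
Clay% = 24 / 154 * 100 = 15.5844%

Final answer: 15.5844%


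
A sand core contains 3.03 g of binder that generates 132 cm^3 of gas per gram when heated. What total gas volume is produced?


Formula: V_gas = W_binder * gas_evolution_rate
V = 3.03 g * 132 cm^3/g = 399.9600 cm^3

399.9600 cm^3


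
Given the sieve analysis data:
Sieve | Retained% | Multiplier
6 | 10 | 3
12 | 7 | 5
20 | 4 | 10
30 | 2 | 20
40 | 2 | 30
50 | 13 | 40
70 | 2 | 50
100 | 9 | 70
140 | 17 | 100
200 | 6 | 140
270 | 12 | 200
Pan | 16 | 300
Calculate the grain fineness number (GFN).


Formula: GFN = sum(pct * multiplier) / sum(pct)
sum(pct * multiplier) = 11195
sum(pct) = 100
GFN = 11195 / 100 = 111.95

Final answer: 111.95


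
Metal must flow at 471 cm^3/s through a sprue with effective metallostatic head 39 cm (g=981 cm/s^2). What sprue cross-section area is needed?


Formula: v = sqrt(2*g*h), A = Q/v
Velocity: v = sqrt(2 * 981 * 39) = sqrt(76518) = 276.6189 cm/s
Sprue area: A = Q / v = 471 / 276.6189 = 1.7027 cm^2

Final answer: 1.7027 cm^2


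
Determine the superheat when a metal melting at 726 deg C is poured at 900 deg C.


Formula: Superheat = T_pour - T_melt
Superheat = 900 - 726 = 174 deg C


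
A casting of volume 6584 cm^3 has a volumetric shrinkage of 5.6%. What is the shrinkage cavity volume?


Formula: V_shrink = V_casting * shrinkage_pct / 100
V_shrink = 6584 cm^3 * 5.6 / 100 = 368.7040 cm^3

Final answer: 368.7040 cm^3


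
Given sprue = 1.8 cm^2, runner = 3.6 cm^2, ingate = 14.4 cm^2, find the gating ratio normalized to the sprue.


Sprue:Runner:Ingate = 1 : 3.6/1.8 : 14.4/1.8 = 1:2.00:8.00

Final answer: 1:2.00:8.00


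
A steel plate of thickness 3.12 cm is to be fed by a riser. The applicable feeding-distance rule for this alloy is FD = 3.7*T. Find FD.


Formula: FD = 3.7 * T  (riser feeding-distance rule)
FD = 3.7 * 3.12 cm = 11.5440 cm

11.5440 cm


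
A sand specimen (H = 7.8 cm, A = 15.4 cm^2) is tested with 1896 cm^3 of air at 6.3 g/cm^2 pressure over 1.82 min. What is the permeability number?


Formula: Permeability Number P = (V * H) / (p * A * t)
Numerator: V * H = 1896 * 7.8 = 14788.8
Denominator: p * A * t = 6.3 * 15.4 * 1.82 = 176.5764
P = 14788.8 / 176.5764 = 83.7530


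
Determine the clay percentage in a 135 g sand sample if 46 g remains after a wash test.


Formula: Clay% = (W_total - W_washed) / W_total * 100
Clay mass = 135 - 46 = 89 g
Clay% = 89 / 135 * 100 = 65.9259%


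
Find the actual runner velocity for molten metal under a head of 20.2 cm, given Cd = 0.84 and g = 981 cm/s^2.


Formula: v = Cd * sqrt(2 * g * h)  (Torricelli with discharge coefficient)
2*g*h = 2 * 981 * 20.2 = 39632.4 cm^2/s^2
sqrt(39632.4) = 199.07888 cm/s
v = 0.84 * 199.07888 = 167.2263 cm/s

Final answer: 167.2263 cm/s


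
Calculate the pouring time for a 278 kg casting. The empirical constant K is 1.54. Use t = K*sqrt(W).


Formula: t = K * sqrt(W)
sqrt(W) = sqrt(278) = 16.67333
t = 1.54 * 16.67333 = 25.6769 s

25.6769 s


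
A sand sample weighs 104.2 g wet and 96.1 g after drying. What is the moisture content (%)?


Formula: MC = (W_wet - W_dry) / W_wet * 100
Water mass = 104.2 - 96.1 = 8.1 g
MC = 8.1 / 104.2 * 100 = 7.7735%

7.7735%


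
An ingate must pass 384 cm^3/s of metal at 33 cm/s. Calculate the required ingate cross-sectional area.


Formula: A_ingate = Q / v  (continuity equation)
A = 384 cm^3/s / 33 cm/s = 11.6364 cm^2


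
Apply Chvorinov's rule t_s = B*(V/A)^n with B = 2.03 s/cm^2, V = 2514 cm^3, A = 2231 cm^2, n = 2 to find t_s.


Formula: t_s = B * (V/A)^n  (Chvorinov's rule, n=2)
Modulus M = V/A = 2514/2231 = 1.126849 cm
M^2 = 1.126849^2 = 1.269789 cm^2
t_s = 2.03 * 1.269789 = 2.5777 s

Final answer: 2.5777 s


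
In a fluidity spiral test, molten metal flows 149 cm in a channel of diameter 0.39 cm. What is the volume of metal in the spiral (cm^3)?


Formula: V = pi * (d/2)^2 * L  (cylinder volume)
Radius = 0.39/2 = 0.195 cm
V = pi * 0.195^2 * 149 = 17.7994 cm^3


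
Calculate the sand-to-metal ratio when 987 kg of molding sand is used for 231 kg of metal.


Formula: Sand-to-Metal Ratio = W_sand / W_metal
Ratio = 987 kg / 231 kg = 4.2727


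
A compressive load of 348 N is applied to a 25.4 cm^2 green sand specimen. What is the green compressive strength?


Formula: Compressive Strength = Force / Area
Strength = 348 N / 25.4 cm^2 = 13.7008 N/cm^2

Final answer: 13.7008 N/cm^2


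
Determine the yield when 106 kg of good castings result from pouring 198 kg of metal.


Formula: Casting Yield = (W_good / W_total) * 100
Yield = (106 kg / 198 kg) * 100 = 53.5354%

Answer: 53.5354%


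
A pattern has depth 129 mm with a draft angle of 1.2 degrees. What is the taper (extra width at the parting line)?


Formula: taper = depth * tan(draft_angle)
tan(1.2 deg) = 0.0209470
taper = 129 mm * 0.0209470 = 2.7022 mm

Final answer: 2.7022 mm


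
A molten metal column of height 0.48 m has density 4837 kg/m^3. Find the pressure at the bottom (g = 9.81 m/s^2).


Formula: P = rho * g * h
rho * g = 4837 * 9.81 = 47450.97 N/m^3
P = 47450.97 * 0.48 = 22776.4656 Pa


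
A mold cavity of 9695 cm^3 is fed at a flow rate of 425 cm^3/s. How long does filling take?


Formula: t_fill = V_mold / Q_flow
t = 9695 cm^3 / 425 cm^3/s = 22.8118 s

Answer: 22.8118 s


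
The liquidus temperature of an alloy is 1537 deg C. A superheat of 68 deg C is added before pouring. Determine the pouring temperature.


Formula: T_pour = T_melt + Superheat
T_pour = 1537 + 68 = 1605 deg C

Final answer: 1605 deg C


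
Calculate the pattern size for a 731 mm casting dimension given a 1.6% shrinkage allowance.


Formula: L_pattern = L_casting * (1 + shrinkage_rate/100)
Shrinkage factor = 1 + 1.6/100 = 1.016
L_pattern = 731 mm * 1.016 = 742.6960 mm

742.6960 mm


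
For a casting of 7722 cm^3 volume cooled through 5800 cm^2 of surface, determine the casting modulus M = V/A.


Formula: Casting Modulus M = V / A
M = 7722 cm^3 / 5800 cm^2 = 1.3314 cm


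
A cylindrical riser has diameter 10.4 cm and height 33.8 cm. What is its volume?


Formula: V = pi * (D/2)^2 * H  (cylinder volume)
Radius = D/2 = 10.4/2 = 5.2 cm
V = pi * 5.2^2 * 33.8 = 2871.2649 cm^3

2871.2649 cm^3


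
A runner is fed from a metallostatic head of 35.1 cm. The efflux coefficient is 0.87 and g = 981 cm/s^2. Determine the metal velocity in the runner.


Formula: v = Cd * sqrt(2 * g * h)  (Torricelli with discharge coefficient)
2*g*h = 2 * 981 * 35.1 = 68866.2 cm^2/s^2
sqrt(68866.2) = 262.42370 cm/s
v = 0.87 * 262.42370 = 228.3086 cm/s


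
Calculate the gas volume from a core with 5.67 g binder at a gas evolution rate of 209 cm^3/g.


Formula: V_gas = W_binder * gas_evolution_rate
V = 5.67 g * 209 cm^3/g = 1185.0300 cm^3

1185.0300 cm^3


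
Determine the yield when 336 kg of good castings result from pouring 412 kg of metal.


Formula: Casting Yield = (W_good / W_total) * 100
Yield = (336 kg / 412 kg) * 100 = 81.5534%

81.5534%


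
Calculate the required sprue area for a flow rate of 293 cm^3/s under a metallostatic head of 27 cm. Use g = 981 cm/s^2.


Formula: v = sqrt(2*g*h), A = Q/v
Velocity: v = sqrt(2 * 981 * 27) = sqrt(52974) = 230.1608 cm/s
Sprue area: A = Q / v = 293 / 230.1608 = 1.2730 cm^2


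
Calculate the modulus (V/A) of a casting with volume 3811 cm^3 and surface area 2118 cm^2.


Formula: Casting Modulus M = V / A
M = 3811 cm^3 / 2118 cm^2 = 1.7993 cm

Answer: 1.7993 cm


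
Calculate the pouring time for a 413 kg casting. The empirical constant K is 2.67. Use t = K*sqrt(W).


Formula: t = K * sqrt(W)
sqrt(W) = sqrt(413) = 20.32240
t = 2.67 * 20.32240 = 54.2608 s

Answer: 54.2608 s


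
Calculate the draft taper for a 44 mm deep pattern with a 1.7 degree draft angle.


Formula: taper = depth * tan(draft_angle)
tan(1.7 deg) = 0.0296793
taper = 44 mm * 0.0296793 = 1.3059 mm

1.3059 mm


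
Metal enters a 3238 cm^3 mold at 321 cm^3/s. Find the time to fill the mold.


Formula: t_fill = V_mold / Q_flow
t = 3238 cm^3 / 321 cm^3/s = 10.0872 s

10.0872 s


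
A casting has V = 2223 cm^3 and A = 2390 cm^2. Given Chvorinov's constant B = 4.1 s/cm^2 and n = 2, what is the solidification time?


Formula: t_s = B * (V/A)^n  (Chvorinov's rule, n=2)
Modulus M = V/A = 2223/2390 = 0.930126 cm
M^2 = 0.930126^2 = 0.865134 cm^2
t_s = 4.1 * 0.865134 = 3.5470 s

Answer: 3.5470 s


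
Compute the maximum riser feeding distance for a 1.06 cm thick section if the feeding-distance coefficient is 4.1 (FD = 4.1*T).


Formula: FD = 4.1 * T  (riser feeding-distance rule)
FD = 4.1 * 1.06 cm = 4.3460 cm


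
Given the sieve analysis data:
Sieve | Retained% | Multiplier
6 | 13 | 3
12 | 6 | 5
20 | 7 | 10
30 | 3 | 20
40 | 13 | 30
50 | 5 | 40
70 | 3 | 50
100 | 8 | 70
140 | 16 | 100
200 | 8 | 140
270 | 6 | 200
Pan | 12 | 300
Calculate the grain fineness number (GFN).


Formula: GFN = sum(pct * multiplier) / sum(pct)
sum(pct * multiplier) = 9019
sum(pct) = 100
GFN = 9019 / 100 = 90.19

Final answer: 90.19


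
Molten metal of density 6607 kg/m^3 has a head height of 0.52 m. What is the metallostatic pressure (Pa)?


Formula: P = rho * g * h
rho * g = 6607 * 9.81 = 64814.67 N/m^3
P = 64814.67 * 0.52 = 33703.6284 Pa

Answer: 33703.6284 Pa


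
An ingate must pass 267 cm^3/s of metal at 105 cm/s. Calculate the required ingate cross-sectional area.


Formula: A_ingate = Q / v  (continuity equation)
A = 267 cm^3/s / 105 cm/s = 2.5429 cm^2

2.5429 cm^2


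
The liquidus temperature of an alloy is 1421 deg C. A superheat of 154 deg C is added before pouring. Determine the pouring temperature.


Formula: T_pour = T_melt + Superheat
T_pour = 1421 + 154 = 1575 deg C


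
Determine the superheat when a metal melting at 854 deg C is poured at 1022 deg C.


Formula: Superheat = T_pour - T_melt
Superheat = 1022 - 854 = 168 deg C


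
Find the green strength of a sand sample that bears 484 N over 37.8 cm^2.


Formula: Compressive Strength = Force / Area
Strength = 484 N / 37.8 cm^2 = 12.8042 N/cm^2


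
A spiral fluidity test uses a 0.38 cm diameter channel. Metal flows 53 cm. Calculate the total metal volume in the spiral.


Formula: V = pi * (d/2)^2 * L  (cylinder volume)
Radius = 0.38/2 = 0.19 cm
V = pi * 0.19^2 * 53 = 6.0108 cm^3


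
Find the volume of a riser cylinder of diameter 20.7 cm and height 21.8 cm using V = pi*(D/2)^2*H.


Formula: V = pi * (D/2)^2 * H  (cylinder volume)
Radius = D/2 = 20.7/2 = 10.35 cm
V = pi * 10.35^2 * 21.8 = 7336.4686 cm^3

Final answer: 7336.4686 cm^3


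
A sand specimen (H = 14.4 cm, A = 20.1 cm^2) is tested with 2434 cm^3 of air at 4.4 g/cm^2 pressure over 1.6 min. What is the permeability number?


Formula: Permeability Number P = (V * H) / (p * A * t)
Numerator: V * H = 2434 * 14.4 = 35049.6
Denominator: p * A * t = 4.4 * 20.1 * 1.6 = 141.504
P = 35049.6 / 141.504 = 247.6934


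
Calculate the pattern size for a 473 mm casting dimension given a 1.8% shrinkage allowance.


Formula: L_pattern = L_casting * (1 + shrinkage_rate/100)
Shrinkage factor = 1 + 1.8/100 = 1.018
L_pattern = 473 mm * 1.018 = 481.5140 mm

481.5140 mm


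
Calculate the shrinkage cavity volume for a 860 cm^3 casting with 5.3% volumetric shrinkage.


Formula: V_shrink = V_casting * shrinkage_pct / 100
V_shrink = 860 cm^3 * 5.3 / 100 = 45.5800 cm^3


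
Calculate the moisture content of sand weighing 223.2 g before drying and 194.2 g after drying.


Formula: MC = (W_wet - W_dry) / W_wet * 100
Water mass = 223.2 - 194.2 = 29.0 g
MC = 29.0 / 223.2 * 100 = 12.9928%

Final answer: 12.9928%


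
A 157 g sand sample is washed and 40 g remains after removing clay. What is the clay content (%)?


Formula: Clay% = (W_total - W_washed) / W_total * 100
Clay mass = 157 - 40 = 117 g
Clay% = 117 / 157 * 100 = 74.5223%

Final answer: 74.5223%


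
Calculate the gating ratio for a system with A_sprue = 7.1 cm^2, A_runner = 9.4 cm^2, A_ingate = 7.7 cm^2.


Sprue:Runner:Ingate = 1 : 9.4/7.1 : 7.7/7.1 = 1:1.32:1.08

Final answer: 1:1.32:1.08


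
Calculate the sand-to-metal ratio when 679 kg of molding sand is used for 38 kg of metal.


Formula: Sand-to-Metal Ratio = W_sand / W_metal
Ratio = 679 kg / 38 kg = 17.8684

17.8684


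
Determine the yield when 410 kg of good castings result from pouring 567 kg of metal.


Formula: Casting Yield = (W_good / W_total) * 100
Yield = (410 kg / 567 kg) * 100 = 72.3104%

Answer: 72.3104%


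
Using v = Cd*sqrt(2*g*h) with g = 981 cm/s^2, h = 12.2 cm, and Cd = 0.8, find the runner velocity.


Formula: v = Cd * sqrt(2 * g * h)  (Torricelli with discharge coefficient)
2*g*h = 2 * 981 * 12.2 = 23936.4 cm^2/s^2
sqrt(23936.4) = 154.71393 cm/s
v = 0.8 * 154.71393 = 123.7711 cm/s


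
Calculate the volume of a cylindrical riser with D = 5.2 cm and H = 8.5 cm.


Formula: V = pi * (D/2)^2 * H  (cylinder volume)
Radius = D/2 = 5.2/2 = 2.6 cm
V = pi * 2.6^2 * 8.5 = 180.5159 cm^3


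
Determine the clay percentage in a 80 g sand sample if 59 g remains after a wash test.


Formula: Clay% = (W_total - W_washed) / W_total * 100
Clay mass = 80 - 59 = 21 g
Clay% = 21 / 80 * 100 = 26.2500%


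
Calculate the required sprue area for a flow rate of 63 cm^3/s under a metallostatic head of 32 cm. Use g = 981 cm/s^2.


Formula: v = sqrt(2*g*h), A = Q/v
Velocity: v = sqrt(2 * 981 * 32) = sqrt(62784) = 250.5674 cm/s
Sprue area: A = Q / v = 63 / 250.5674 = 0.2514 cm^2

0.2514 cm^2


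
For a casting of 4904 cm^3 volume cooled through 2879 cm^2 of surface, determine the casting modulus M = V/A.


Formula: Casting Modulus M = V / A
M = 4904 cm^3 / 2879 cm^2 = 1.7034 cm

1.7034 cm


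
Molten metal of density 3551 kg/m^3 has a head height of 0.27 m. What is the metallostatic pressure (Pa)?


Formula: P = rho * g * h
rho * g = 3551 * 9.81 = 34835.31 N/m^3
P = 34835.31 * 0.27 = 9405.5337 Pa

Final answer: 9405.5337 Pa


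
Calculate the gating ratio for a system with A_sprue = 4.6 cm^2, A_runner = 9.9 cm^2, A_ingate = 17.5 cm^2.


Sprue:Runner:Ingate = 1 : 9.9/4.6 : 17.5/4.6 = 1:2.15:3.80


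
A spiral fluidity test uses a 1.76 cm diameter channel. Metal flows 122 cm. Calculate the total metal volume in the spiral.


Formula: V = pi * (d/2)^2 * L  (cylinder volume)
Radius = 1.76/2 = 0.88 cm
V = pi * 0.88^2 * 122 = 296.8076 cm^3

Final answer: 296.8076 cm^3


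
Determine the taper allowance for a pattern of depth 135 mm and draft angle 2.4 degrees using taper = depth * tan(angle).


Formula: taper = depth * tan(draft_angle)
tan(2.4 deg) = 0.0419124
taper = 135 mm * 0.0419124 = 5.6582 mm

5.6582 mm


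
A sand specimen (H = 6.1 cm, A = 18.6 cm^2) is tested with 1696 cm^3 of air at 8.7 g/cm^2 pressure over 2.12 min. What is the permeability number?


Formula: Permeability Number P = (V * H) / (p * A * t)
Numerator: V * H = 1696 * 6.1 = 10345.6
Denominator: p * A * t = 8.7 * 18.6 * 2.12 = 343.0584
P = 10345.6 / 343.0584 = 30.1570

Final answer: 30.1570


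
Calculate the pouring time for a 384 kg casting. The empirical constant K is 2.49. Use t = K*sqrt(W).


Formula: t = K * sqrt(W)
sqrt(W) = sqrt(384) = 19.59592
t = 2.49 * 19.59592 = 48.7938 s

48.7938 s


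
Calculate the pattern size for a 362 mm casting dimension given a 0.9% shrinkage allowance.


Formula: L_pattern = L_casting * (1 + shrinkage_rate/100)
Shrinkage factor = 1 + 0.9/100 = 1.009
L_pattern = 362 mm * 1.009 = 365.2580 mm

Final answer: 365.2580 mm


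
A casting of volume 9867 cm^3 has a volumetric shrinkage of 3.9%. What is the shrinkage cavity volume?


Formula: V_shrink = V_casting * shrinkage_pct / 100
V_shrink = 9867 cm^3 * 3.9 / 100 = 384.8130 cm^3

384.8130 cm^3


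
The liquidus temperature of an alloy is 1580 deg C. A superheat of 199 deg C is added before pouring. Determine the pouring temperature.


Formula: T_pour = T_melt + Superheat
T_pour = 1580 + 199 = 1779 deg C


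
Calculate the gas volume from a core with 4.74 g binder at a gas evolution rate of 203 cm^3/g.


Formula: V_gas = W_binder * gas_evolution_rate
V = 4.74 g * 203 cm^3/g = 962.2200 cm^3


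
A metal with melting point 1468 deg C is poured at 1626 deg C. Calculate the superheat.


Formula: Superheat = T_pour - T_melt
Superheat = 1626 - 1468 = 158 deg C

Final answer: 158 deg C


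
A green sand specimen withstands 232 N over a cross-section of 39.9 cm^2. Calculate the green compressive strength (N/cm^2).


Formula: Compressive Strength = Force / Area
Strength = 232 N / 39.9 cm^2 = 5.8145 N/cm^2


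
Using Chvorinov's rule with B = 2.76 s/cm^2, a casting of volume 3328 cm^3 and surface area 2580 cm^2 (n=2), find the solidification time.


Formula: t_s = B * (V/A)^n  (Chvorinov's rule, n=2)
Modulus M = V/A = 3328/2580 = 1.289922 cm
M^2 = 1.289922^2 = 1.663899 cm^2
t_s = 2.76 * 1.663899 = 4.5924 s

Final answer: 4.5924 s


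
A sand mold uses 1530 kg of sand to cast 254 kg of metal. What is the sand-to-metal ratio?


Formula: Sand-to-Metal Ratio = W_sand / W_metal
Ratio = 1530 kg / 254 kg = 6.0236


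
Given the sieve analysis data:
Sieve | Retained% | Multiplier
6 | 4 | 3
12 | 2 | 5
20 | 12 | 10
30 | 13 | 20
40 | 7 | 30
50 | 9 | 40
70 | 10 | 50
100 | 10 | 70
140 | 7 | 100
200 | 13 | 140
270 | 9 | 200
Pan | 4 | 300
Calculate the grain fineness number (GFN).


Formula: GFN = sum(pct * multiplier) / sum(pct)
sum(pct * multiplier) = 7692
sum(pct) = 100
GFN = 7692 / 100 = 76.92


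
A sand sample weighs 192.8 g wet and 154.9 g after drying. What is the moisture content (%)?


Formula: MC = (W_wet - W_dry) / W_wet * 100
Water mass = 192.8 - 154.9 = 37.9 g
MC = 37.9 / 192.8 * 100 = 19.6577%


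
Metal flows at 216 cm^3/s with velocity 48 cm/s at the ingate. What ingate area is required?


Formula: A_ingate = Q / v  (continuity equation)
A = 216 cm^3/s / 48 cm/s = 4.5000 cm^2

Final answer: 4.5000 cm^2


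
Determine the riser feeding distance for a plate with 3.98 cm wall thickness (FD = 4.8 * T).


Formula: FD = 4.8 * T  (riser feeding-distance rule)
FD = 4.8 * 3.98 cm = 19.1040 cm


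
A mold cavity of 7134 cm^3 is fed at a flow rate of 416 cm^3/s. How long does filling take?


Formula: t_fill = V_mold / Q_flow
t = 7134 cm^3 / 416 cm^3/s = 17.1490 s

17.1490 s


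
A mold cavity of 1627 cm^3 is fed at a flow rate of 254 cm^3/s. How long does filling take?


Formula: t_fill = V_mold / Q_flow
t = 1627 cm^3 / 254 cm^3/s = 6.4055 s

Answer: 6.4055 s


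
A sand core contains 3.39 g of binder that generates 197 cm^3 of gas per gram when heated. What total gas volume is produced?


Formula: V_gas = W_binder * gas_evolution_rate
V = 3.39 g * 197 cm^3/g = 667.8300 cm^3


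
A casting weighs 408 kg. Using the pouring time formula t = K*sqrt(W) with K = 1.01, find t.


Formula: t = K * sqrt(W)
sqrt(W) = sqrt(408) = 20.19901
t = 1.01 * 20.19901 = 20.4010 s

Final answer: 20.4010 s


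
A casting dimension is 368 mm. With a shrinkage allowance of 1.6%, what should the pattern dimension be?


Formula: L_pattern = L_casting * (1 + shrinkage_rate/100)
Shrinkage factor = 1 + 1.6/100 = 1.016
L_pattern = 368 mm * 1.016 = 373.8880 mm

Answer: 373.8880 mm


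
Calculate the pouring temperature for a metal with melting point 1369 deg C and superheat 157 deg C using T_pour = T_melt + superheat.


Formula: T_pour = T_melt + Superheat
T_pour = 1369 + 157 = 1526 deg C

1526 deg C


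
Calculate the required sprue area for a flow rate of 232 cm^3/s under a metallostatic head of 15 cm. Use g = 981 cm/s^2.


Formula: v = sqrt(2*g*h), A = Q/v
Velocity: v = sqrt(2 * 981 * 15) = sqrt(29430) = 171.5517 cm/s
Sprue area: A = Q / v = 232 / 171.5517 = 1.3524 cm^2

1.3524 cm^2


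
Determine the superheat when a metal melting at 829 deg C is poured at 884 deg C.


Formula: Superheat = T_pour - T_melt
Superheat = 884 - 829 = 55 deg C

55 deg C


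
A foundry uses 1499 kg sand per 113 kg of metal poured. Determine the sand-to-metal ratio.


Formula: Sand-to-Metal Ratio = W_sand / W_metal
Ratio = 1499 kg / 113 kg = 13.2655

13.2655


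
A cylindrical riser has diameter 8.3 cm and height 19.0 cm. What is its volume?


Formula: V = pi * (D/2)^2 * H  (cylinder volume)
Radius = D/2 = 8.3/2 = 4.15 cm
V = pi * 4.15^2 * 19.0 = 1028.0155 cm^3


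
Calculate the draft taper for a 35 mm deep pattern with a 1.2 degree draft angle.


Formula: taper = depth * tan(draft_angle)
tan(1.2 deg) = 0.0209470
taper = 35 mm * 0.0209470 = 0.7331 mm

Final answer: 0.7331 mm


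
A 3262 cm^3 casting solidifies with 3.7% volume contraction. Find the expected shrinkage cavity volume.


Formula: V_shrink = V_casting * shrinkage_pct / 100
V_shrink = 3262 cm^3 * 3.7 / 100 = 120.6940 cm^3

120.6940 cm^3


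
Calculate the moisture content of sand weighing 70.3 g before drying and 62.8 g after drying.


Formula: MC = (W_wet - W_dry) / W_wet * 100
Water mass = 70.3 - 62.8 = 7.5 g
MC = 7.5 / 70.3 * 100 = 10.6686%


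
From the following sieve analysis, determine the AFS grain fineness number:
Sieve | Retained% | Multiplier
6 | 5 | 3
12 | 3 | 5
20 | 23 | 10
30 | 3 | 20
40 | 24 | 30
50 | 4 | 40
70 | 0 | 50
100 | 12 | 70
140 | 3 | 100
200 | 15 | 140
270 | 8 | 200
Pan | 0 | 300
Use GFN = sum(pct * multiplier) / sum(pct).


Formula: GFN = sum(pct * multiplier) / sum(pct)
sum(pct * multiplier) = 6040
sum(pct) = 100
GFN = 6040 / 100 = 60.40

60.40


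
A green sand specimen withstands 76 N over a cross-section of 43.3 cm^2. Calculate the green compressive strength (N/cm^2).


Formula: Compressive Strength = Force / Area
Strength = 76 N / 43.3 cm^2 = 1.7552 N/cm^2

1.7552 N/cm^2


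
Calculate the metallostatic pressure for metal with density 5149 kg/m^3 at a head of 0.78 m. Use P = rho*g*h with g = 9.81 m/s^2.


Formula: P = rho * g * h
rho * g = 5149 * 9.81 = 50511.69 N/m^3
P = 50511.69 * 0.78 = 39399.1182 Pa

Answer: 39399.1182 Pa


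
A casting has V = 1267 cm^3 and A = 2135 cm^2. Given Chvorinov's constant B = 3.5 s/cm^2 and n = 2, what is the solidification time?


Formula: t_s = B * (V/A)^n  (Chvorinov's rule, n=2)
Modulus M = V/A = 1267/2135 = 0.593443 cm
M^2 = 0.593443^2 = 0.352175 cm^2
t_s = 3.5 * 0.352175 = 1.2326 s

Answer: 1.2326 s


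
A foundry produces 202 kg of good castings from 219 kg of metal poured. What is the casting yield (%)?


Formula: Casting Yield = (W_good / W_total) * 100
Yield = (202 kg / 219 kg) * 100 = 92.2374%

92.2374%


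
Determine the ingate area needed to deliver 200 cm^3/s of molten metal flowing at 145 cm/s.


Formula: A_ingate = Q / v  (continuity equation)
A = 200 cm^3/s / 145 cm/s = 1.3793 cm^2

Final answer: 1.3793 cm^2


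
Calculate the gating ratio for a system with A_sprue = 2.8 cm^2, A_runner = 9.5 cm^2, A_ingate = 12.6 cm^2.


Sprue:Runner:Ingate = 1 : 9.5/2.8 : 12.6/2.8 = 1:3.39:4.50

Answer: 1:3.39:4.50


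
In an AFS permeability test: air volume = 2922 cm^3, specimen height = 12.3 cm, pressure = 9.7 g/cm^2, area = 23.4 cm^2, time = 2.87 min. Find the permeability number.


Formula: Permeability Number P = (V * H) / (p * A * t)
Numerator: V * H = 2922 * 12.3 = 35940.6
Denominator: p * A * t = 9.7 * 23.4 * 2.87 = 651.4326
P = 35940.6 / 651.4326 = 55.1716

Final answer: 55.1716


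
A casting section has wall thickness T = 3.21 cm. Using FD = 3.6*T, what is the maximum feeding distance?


Formula: FD = 3.6 * T  (riser feeding-distance rule)
FD = 3.6 * 3.21 cm = 11.5560 cm

Final answer: 11.5560 cm


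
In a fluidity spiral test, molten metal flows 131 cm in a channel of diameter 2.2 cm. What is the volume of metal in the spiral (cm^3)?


Formula: V = pi * (d/2)^2 * L  (cylinder volume)
Radius = 2.2/2 = 1.1 cm
V = pi * 1.1^2 * 131 = 497.9739 cm^3

Final answer: 497.9739 cm^3


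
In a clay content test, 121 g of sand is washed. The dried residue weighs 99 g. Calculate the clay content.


Formula: Clay% = (W_total - W_washed) / W_total * 100
Clay mass = 121 - 99 = 22 g
Clay% = 22 / 121 * 100 = 18.1818%


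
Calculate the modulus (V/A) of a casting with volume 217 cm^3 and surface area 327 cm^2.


Formula: Casting Modulus M = V / A
M = 217 cm^3 / 327 cm^2 = 0.6636 cm

Final answer: 0.6636 cm


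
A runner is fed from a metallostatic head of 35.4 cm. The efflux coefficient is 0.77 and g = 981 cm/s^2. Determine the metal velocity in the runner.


Formula: v = Cd * sqrt(2 * g * h)  (Torricelli with discharge coefficient)
2*g*h = 2 * 981 * 35.4 = 69454.8 cm^2/s^2
sqrt(69454.8) = 263.54279 cm/s
v = 0.77 * 263.54279 = 202.9279 cm/s

Final answer: 202.9279 cm/s


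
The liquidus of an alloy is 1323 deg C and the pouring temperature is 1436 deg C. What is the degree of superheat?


Formula: Superheat = T_pour - T_melt
Superheat = 1436 - 1323 = 113 deg C

Final answer: 113 deg C


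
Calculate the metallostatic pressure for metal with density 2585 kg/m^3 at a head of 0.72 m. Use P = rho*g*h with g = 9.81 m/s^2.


Formula: P = rho * g * h
rho * g = 2585 * 9.81 = 25358.85 N/m^3
P = 25358.85 * 0.72 = 18258.3720 Pa

Answer: 18258.3720 Pa


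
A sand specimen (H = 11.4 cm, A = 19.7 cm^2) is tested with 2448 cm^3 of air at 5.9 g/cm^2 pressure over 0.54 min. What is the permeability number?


Formula: Permeability Number P = (V * H) / (p * A * t)
Numerator: V * H = 2448 * 11.4 = 27907.2
Denominator: p * A * t = 5.9 * 19.7 * 0.54 = 62.7642
P = 27907.2 / 62.7642 = 444.6356

Answer: 444.6356


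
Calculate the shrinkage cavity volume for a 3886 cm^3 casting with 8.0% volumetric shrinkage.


Formula: V_shrink = V_casting * shrinkage_pct / 100
V_shrink = 3886 cm^3 * 8.0 / 100 = 310.8800 cm^3

Answer: 310.8800 cm^3


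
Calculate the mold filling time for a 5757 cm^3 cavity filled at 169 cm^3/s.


Formula: t_fill = V_mold / Q_flow
t = 5757 cm^3 / 169 cm^3/s = 34.0651 s

Final answer: 34.0651 s


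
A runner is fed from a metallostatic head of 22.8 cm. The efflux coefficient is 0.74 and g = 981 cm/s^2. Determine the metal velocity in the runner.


Formula: v = Cd * sqrt(2 * g * h)  (Torricelli with discharge coefficient)
2*g*h = 2 * 981 * 22.8 = 44733.6 cm^2/s^2
sqrt(44733.6) = 211.50319 cm/s
v = 0.74 * 211.50319 = 156.5124 cm/s

156.5124 cm/s


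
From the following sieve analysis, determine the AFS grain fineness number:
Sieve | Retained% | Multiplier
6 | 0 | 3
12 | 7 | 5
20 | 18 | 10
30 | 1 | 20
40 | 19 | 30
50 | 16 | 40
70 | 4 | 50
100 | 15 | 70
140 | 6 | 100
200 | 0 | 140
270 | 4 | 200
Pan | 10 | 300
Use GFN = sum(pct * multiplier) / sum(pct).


Formula: GFN = sum(pct * multiplier) / sum(pct)
sum(pct * multiplier) = 7095
sum(pct) = 100
GFN = 7095 / 100 = 70.95

70.95


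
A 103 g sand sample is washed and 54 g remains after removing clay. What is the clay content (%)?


Formula: Clay% = (W_total - W_washed) / W_total * 100
Clay mass = 103 - 54 = 49 g
Clay% = 49 / 103 * 100 = 47.5728%

Answer: 47.5728%


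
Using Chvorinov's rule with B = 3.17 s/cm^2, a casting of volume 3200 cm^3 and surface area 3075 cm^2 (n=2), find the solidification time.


Formula: t_s = B * (V/A)^n  (Chvorinov's rule, n=2)
Modulus M = V/A = 3200/3075 = 1.040650 cm
M^2 = 1.040650^2 = 1.082952 cm^2
t_s = 3.17 * 1.082952 = 3.4330 s

Answer: 3.4330 s


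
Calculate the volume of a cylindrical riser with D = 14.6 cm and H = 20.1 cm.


Formula: V = pi * (D/2)^2 * H  (cylinder volume)
Radius = D/2 = 14.6/2 = 7.3 cm
V = pi * 7.3^2 * 20.1 = 3365.0510 cm^3

Final answer: 3365.0510 cm^3


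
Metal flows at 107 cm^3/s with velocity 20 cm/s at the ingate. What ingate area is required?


Formula: A_ingate = Q / v  (continuity equation)
A = 107 cm^3/s / 20 cm/s = 5.3500 cm^2

Answer: 5.3500 cm^2
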